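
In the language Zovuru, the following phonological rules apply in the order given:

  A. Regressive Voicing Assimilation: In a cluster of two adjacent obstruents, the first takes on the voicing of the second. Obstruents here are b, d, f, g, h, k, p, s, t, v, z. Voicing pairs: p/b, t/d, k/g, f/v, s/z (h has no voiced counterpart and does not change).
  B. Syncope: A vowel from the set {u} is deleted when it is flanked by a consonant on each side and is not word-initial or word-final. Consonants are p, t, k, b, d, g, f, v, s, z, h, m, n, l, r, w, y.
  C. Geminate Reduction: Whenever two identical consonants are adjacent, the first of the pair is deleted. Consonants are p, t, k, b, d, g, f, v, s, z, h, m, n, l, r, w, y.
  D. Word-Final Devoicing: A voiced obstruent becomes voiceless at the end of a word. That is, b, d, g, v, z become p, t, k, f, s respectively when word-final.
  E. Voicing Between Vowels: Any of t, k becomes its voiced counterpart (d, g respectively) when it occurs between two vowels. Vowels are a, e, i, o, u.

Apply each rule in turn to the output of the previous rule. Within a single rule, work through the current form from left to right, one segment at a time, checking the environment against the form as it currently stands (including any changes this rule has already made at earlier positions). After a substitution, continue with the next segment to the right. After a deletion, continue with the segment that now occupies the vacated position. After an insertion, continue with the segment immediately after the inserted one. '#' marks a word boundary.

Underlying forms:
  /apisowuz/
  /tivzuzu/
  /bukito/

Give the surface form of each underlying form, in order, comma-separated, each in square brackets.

[apisows], [tivzu], [bkido]

/apisowuz/:
  A Regressive Voicing Assimilation: no change — [apisowuz]
  B Syncope: [apisowuz] → [apisowz]
  C Geminate Reduction: no change — [apisowz]
  D Word-Final Devoicing: [apisowz] → [apisows]
  E Voicing Between Vowels: no change — [apisows]
/tivzuzu/:
  A Regressive Voicing Assimilation: no change — [tivzuzu]
  B Syncope: [tivzuzu] → [tivzzu]
  C Geminate Reduction: [tivzzu] → [tivzu]
  D Word-Final Devoicing: no change — [tivzu]
  E Voicing Between Vowels: no change — [tivzu]
/bukito/:
  A Regressive Voicing Assimilation: no change — [bukito]
  B Syncope: [bukito] → [bkito]
  C Geminate Reduction: no change — [bkito]
  D Word-Final Devoicing: no change — [bkito]
  E Voicing Between Vowels: [bkito] → [bkido]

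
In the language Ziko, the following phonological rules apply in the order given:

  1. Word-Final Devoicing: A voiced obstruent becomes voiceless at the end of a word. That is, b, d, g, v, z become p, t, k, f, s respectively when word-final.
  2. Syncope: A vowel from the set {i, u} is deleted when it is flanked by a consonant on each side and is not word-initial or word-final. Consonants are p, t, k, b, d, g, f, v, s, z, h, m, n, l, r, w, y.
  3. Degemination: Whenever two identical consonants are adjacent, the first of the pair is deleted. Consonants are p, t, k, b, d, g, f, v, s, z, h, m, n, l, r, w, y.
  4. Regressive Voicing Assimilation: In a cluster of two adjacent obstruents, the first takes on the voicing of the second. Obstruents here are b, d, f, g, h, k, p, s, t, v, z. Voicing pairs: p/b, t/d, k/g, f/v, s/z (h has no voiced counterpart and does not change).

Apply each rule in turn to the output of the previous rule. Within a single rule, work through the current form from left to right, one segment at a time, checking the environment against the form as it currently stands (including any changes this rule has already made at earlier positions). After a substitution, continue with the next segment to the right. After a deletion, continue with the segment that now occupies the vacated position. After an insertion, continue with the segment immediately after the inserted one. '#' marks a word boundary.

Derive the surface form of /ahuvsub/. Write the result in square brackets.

[ahfsp]

1 Word-Final Devoicing: [ahuvsub] → [ahuvsup]
2 Syncope: [ahuvsup] → [ahvsp]
3 Degemination: no change — [ahvsp]
4 Regressive Voicing Assimilation: [ahvsp] → [ahfsp]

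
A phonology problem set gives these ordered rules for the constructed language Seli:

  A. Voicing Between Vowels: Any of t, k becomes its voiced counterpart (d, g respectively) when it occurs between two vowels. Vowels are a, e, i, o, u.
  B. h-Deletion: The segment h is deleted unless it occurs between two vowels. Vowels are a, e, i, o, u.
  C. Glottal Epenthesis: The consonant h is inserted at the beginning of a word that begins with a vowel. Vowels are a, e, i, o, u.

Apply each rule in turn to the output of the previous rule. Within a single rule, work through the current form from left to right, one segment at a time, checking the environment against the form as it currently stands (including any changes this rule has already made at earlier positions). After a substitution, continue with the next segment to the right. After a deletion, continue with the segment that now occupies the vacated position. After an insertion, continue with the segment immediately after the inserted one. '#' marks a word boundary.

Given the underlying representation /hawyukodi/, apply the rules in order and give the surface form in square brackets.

[hawyugodi]

A Voicing Between Vowels: [hawyukodi] → [hawyugodi]
B h-Deletion: [hawyugodi] → [awyugodi]
C Glottal Epenthesis: [awyugodi] → [hawyugodi]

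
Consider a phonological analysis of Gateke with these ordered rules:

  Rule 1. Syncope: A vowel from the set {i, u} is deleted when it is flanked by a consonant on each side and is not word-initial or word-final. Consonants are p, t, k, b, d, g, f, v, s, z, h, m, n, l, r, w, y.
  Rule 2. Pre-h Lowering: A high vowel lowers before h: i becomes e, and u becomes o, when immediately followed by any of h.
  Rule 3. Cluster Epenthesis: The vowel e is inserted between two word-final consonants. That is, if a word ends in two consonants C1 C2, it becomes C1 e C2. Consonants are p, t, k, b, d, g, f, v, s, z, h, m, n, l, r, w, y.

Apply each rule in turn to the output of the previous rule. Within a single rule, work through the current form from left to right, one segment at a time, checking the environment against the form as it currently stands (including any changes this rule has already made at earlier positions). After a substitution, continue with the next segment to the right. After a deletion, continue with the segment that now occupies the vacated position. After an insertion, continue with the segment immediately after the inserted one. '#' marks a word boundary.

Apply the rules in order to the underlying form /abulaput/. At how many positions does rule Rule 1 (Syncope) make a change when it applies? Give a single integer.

Rule 1 Syncope: [abulaput] → [ablapt]
Rule 2 Pre-h Lowering: no change — [ablapt]
Rule 3 Cluster Epenthesis: [ablapt] → [ablapet]
Rule Rule 1 changed 2 position(s).

2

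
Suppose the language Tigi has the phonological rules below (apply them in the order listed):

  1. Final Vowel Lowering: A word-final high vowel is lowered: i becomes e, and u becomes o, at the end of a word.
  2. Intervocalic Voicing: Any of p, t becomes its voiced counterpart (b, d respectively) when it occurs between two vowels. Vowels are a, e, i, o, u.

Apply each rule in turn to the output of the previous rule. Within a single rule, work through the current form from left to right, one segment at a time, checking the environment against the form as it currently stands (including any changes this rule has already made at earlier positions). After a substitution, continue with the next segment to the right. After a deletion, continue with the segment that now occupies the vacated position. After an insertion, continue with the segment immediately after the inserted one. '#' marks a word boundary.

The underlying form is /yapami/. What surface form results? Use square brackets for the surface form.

[yabame]

1 Final Vowel Lowering: [yapami] → [yapame]
2 Intervocalic Voicing: [yapame] → [yabame]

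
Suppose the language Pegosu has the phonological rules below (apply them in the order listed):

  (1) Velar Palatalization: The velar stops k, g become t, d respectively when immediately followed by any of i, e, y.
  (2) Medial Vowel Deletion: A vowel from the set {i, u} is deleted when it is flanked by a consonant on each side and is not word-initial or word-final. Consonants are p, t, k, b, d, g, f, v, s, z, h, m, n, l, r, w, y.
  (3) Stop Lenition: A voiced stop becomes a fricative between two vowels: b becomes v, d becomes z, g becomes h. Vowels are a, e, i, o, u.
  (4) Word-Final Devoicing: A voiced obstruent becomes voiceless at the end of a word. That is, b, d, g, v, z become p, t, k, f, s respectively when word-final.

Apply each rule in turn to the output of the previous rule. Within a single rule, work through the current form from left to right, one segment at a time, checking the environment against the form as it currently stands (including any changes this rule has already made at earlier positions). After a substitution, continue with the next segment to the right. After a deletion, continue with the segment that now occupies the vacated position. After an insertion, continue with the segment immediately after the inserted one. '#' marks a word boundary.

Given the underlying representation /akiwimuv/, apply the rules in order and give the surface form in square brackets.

[atwmf]

(1) Velar Palatalization: [akiwimuv] → [atiwimuv]
(2) Medial Vowel Deletion: [atiwimuv] → [atwmv]
(3) Stop Lenition: no change — [atwmv]
(4) Word-Final Devoicing: [atwmv] → [atwmf]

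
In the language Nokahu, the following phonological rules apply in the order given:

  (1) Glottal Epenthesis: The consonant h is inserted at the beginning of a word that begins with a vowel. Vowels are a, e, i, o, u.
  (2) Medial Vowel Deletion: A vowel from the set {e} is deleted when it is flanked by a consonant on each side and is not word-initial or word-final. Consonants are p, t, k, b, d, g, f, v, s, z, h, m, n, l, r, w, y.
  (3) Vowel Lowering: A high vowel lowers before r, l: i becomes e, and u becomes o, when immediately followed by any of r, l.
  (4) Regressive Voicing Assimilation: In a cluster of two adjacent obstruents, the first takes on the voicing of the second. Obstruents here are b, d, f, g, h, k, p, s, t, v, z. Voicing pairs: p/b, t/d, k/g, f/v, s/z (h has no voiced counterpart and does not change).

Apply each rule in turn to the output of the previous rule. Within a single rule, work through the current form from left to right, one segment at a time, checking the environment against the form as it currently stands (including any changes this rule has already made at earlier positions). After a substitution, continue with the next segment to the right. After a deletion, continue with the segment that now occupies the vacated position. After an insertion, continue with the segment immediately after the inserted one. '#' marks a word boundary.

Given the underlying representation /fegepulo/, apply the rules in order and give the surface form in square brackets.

[vkpolo]

(1) Glottal Epenthesis: no change — [fegepulo]
(2) Medial Vowel Deletion: [fegepulo] → [fgpulo]
(3) Vowel Lowering: [fgpulo] → [fgpolo]
(4) Regressive Voicing Assimilation: [fgpolo] → [vkpolo]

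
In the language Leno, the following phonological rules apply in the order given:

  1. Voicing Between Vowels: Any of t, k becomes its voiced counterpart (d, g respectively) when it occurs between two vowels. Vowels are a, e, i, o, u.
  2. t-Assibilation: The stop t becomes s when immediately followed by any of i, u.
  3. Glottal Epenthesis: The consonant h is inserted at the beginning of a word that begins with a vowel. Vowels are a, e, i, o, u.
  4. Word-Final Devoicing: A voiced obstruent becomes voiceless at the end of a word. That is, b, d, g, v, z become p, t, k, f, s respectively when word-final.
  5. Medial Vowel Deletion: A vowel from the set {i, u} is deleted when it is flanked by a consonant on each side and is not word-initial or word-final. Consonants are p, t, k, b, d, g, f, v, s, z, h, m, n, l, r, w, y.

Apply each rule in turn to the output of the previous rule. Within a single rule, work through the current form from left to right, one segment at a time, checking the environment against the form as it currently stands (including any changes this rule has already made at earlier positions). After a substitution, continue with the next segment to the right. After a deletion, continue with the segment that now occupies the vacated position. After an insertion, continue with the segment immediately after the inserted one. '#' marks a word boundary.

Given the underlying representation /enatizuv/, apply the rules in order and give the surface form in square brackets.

[henadzf]

1 Voicing Between Vowels: [enatizuv] → [enadizuv]
2 t-Assibilation: no change — [enadizuv]
3 Glottal Epenthesis: [enadizuv] → [henadizuv]
4 Word-Final Devoicing: [henadizuv] → [henadizuf]
5 Medial Vowel Deletion: [henadizuf] → [henadzf]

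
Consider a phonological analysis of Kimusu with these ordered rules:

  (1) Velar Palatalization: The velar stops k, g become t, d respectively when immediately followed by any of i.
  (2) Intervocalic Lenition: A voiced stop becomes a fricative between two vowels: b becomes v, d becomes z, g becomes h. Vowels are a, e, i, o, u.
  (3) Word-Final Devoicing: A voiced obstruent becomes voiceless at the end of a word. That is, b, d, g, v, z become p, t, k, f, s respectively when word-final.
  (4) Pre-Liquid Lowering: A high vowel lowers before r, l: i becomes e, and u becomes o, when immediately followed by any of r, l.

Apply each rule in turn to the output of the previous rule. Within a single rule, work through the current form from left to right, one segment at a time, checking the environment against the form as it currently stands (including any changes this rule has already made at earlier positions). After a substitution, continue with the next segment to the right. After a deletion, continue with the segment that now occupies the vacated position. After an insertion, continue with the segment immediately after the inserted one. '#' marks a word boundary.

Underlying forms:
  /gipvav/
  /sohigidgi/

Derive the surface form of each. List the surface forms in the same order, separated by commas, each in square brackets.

[dipvaf], [sohiziddi]

/gipvav/:
  (1) Velar Palatalization: [gipvav] → [dipvav]
  (2) Intervocalic Lenition: no change — [dipvav]
  (3) Word-Final Devoicing: [dipvav] → [dipvaf]
  (4) Pre-Liquid Lowering: no change — [dipvaf]
/sohigidgi/:
  (1) Velar Palatalization: [sohigidgi] → [sohididdi]
  (2) Intervocalic Lenition: [sohididdi] → [sohiziddi]
  (3) Word-Final Devoicing: no change — [sohiziddi]
  (4) Pre-Liquid Lowering: no change — [sohiziddi]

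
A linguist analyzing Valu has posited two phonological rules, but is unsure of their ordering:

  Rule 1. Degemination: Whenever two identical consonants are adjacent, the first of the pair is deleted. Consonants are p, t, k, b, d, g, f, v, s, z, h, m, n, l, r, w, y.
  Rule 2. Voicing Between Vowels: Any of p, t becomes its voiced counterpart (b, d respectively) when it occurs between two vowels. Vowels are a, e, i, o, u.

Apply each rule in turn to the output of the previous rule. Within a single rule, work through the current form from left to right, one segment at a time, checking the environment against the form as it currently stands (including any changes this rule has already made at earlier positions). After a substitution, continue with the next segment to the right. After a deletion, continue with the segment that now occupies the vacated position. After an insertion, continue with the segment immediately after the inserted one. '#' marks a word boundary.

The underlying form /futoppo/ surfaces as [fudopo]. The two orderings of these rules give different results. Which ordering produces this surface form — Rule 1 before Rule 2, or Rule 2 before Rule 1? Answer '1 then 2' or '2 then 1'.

Order 1 then 2:
  1 Degemination: [futoppo] → [futopo]
  2 Voicing Between Vowels: [futopo] → [fudobo]
  result: [fudobo]
Order 2 then 1:
  2 Voicing Between Vowels: [futoppo] → [fudoppo]
  1 Degemination: [fudoppo] → [fudopo]
  result: [fudopo]

2 then 1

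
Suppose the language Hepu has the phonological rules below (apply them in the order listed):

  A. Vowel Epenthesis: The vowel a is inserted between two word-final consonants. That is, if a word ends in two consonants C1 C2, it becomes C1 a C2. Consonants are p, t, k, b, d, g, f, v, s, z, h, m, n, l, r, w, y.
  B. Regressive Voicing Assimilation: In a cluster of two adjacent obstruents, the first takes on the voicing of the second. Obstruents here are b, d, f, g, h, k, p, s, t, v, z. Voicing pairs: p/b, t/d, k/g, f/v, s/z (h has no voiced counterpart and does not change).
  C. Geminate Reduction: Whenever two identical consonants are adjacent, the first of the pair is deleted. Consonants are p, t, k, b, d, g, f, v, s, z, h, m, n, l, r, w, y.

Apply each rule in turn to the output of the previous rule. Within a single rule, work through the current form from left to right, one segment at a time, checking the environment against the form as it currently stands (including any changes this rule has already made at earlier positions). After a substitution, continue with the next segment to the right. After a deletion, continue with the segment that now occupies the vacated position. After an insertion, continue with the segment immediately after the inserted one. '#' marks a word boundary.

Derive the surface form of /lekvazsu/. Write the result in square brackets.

[legvasu]

A Vowel Epenthesis: no change — [lekvazsu]
B Regressive Voicing Assimilation: [lekvazsu] → [legvassu]
C Geminate Reduction: [legvassu] → [legvasu]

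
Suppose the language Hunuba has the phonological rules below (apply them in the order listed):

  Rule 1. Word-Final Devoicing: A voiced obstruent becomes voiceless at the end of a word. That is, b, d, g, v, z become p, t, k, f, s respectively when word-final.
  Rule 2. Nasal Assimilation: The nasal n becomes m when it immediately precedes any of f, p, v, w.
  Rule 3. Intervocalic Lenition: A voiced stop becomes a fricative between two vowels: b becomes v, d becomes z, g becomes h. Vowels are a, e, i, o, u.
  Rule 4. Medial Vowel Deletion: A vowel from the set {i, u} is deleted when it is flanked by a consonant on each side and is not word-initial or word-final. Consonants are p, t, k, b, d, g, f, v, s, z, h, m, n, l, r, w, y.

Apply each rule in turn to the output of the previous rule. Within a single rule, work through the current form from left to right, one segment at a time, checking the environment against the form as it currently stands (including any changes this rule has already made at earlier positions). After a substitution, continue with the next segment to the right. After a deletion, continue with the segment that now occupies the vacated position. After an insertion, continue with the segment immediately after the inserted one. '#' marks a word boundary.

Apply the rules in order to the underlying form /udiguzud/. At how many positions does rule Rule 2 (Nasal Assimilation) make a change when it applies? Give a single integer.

0

Rule 1 Word-Final Devoicing: [udiguzud] → [udiguzut]
Rule 2 Nasal Assimilation: no change — [udiguzut]
Rule 3 Intervocalic Lenition: [udiguzut] → [uzihuzut]
Rule 4 Medial Vowel Deletion: [uzihuzut] → [uzhzt]
Rule Rule 2 changed 0 position(s).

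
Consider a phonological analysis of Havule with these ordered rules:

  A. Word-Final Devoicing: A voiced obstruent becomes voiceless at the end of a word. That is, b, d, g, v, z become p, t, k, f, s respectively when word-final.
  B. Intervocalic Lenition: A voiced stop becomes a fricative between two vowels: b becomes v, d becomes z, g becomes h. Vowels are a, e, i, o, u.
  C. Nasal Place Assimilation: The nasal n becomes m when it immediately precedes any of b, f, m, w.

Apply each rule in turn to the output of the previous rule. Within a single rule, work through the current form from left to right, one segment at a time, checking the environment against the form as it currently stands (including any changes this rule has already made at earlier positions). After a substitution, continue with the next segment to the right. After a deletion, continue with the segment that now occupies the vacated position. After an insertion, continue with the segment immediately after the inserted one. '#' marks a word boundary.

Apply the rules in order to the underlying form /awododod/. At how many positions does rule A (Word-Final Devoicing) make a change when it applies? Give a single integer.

A Word-Final Devoicing: [awododod] → [awododot]
B Intervocalic Lenition: [awododot] → [awozozot]
C Nasal Place Assimilation: no change — [awozozot]
Rule A changed 1 position(s).

1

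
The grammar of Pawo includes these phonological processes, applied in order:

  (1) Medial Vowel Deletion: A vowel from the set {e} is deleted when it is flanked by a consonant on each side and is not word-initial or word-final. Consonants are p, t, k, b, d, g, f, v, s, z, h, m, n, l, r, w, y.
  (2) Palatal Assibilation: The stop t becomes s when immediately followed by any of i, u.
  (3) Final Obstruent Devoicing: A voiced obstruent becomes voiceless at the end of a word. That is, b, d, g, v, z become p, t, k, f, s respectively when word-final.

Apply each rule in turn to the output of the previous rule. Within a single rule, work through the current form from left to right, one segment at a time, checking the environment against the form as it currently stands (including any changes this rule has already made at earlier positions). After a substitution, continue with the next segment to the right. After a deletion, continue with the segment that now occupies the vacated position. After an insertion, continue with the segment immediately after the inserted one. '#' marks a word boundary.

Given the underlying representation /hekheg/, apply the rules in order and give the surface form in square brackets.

[hkhk]

(1) Medial Vowel Deletion: [hekheg] → [hkhg]
(2) Palatal Assibilation: no change — [hkhg]
(3) Final Obstruent Devoicing: [hkhg] → [hkhk]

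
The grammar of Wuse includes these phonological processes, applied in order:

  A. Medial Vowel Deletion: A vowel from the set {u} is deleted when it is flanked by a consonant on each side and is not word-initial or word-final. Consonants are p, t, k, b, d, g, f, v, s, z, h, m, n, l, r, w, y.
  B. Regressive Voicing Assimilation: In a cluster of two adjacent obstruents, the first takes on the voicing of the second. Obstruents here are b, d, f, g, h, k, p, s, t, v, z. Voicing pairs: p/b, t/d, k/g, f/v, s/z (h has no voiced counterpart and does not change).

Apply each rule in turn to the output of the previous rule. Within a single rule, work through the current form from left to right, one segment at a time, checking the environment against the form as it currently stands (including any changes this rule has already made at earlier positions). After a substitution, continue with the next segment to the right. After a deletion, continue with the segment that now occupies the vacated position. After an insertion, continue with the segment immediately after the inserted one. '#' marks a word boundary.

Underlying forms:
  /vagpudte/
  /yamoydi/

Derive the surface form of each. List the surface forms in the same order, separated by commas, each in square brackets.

[vakbtte], [yamoydi]

/vagpudte/:
  A Medial Vowel Deletion: [vagpudte] → [vagpdte]
  B Regressive Voicing Assimilation: [vagpdte] → [vakbtte]
/yamoydi/:
  A Medial Vowel Deletion: no change — [yamoydi]
  B Regressive Voicing Assimilation: no change — [yamoydi]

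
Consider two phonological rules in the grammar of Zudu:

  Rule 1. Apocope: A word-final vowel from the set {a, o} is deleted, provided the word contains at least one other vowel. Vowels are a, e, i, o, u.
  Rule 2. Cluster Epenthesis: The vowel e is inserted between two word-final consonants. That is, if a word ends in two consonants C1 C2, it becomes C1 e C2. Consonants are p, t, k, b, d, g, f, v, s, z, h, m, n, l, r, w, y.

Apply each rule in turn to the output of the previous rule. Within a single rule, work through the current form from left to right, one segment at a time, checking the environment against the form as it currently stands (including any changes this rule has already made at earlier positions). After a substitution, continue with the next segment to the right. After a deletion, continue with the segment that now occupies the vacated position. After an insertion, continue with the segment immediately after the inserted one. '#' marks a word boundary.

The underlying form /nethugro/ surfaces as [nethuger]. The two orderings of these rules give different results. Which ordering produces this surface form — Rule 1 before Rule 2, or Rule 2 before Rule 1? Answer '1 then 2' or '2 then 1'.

1 then 2

Order 1 then 2:
  1 Apocope: [nethugro] → [nethugr]
  2 Cluster Epenthesis: [nethugr] → [nethuger]
  result: [nethuger]
Order 2 then 1:
  2 Cluster Epenthesis: no change — [nethugro]
  1 Apocope: [nethugro] → [nethugr]
  result: [nethugr]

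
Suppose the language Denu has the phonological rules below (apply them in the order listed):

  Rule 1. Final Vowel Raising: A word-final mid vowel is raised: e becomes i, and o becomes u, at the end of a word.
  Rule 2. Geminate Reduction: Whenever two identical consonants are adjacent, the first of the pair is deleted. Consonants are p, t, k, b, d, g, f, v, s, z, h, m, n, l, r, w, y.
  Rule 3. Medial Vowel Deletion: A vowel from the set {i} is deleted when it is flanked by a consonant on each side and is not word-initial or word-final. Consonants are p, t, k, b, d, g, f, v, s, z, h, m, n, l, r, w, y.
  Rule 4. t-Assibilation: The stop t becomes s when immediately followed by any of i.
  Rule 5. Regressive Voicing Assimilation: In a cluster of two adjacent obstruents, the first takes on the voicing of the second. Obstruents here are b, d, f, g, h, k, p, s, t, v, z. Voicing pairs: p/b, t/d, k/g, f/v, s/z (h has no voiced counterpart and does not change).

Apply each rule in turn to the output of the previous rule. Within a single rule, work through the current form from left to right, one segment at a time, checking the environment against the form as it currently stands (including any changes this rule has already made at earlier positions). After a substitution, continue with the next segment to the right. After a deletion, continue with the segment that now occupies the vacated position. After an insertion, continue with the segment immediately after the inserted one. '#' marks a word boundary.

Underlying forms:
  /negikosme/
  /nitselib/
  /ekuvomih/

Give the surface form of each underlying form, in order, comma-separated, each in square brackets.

[nekkosmi], [ntselb], [ekuvomh]

/negikosme/:
  Rule 1 Final Vowel Raising: [negikosme] → [negikosmi]
  Rule 2 Geminate Reduction: no change — [negikosmi]
  Rule 3 Medial Vowel Deletion: [negikosmi] → [negkosmi]
  Rule 4 t-Assibilation: no change — [negkosmi]
  Rule 5 Regressive Voicing Assimilation: [negkosmi] → [nekkosmi]
/nitselib/:
  Rule 1 Final Vowel Raising: no change — [nitselib]
  Rule 2 Geminate Reduction: no change — [nitselib]
  Rule 3 Medial Vowel Deletion: [nitselib] → [ntselb]
  Rule 4 t-Assibilation: no change — [ntselb]
  Rule 5 Regressive Voicing Assimilation: no change — [ntselb]
/ekuvomih/:
  Rule 1 Final Vowel Raising: no change — [ekuvomih]
  Rule 2 Geminate Reduction: no change — [ekuvomih]
  Rule 3 Medial Vowel Deletion: [ekuvomih] → [ekuvomh]
  Rule 4 t-Assibilation: no change — [ekuvomh]
  Rule 5 Regressive Voicing Assimilation: no change — [ekuvomh]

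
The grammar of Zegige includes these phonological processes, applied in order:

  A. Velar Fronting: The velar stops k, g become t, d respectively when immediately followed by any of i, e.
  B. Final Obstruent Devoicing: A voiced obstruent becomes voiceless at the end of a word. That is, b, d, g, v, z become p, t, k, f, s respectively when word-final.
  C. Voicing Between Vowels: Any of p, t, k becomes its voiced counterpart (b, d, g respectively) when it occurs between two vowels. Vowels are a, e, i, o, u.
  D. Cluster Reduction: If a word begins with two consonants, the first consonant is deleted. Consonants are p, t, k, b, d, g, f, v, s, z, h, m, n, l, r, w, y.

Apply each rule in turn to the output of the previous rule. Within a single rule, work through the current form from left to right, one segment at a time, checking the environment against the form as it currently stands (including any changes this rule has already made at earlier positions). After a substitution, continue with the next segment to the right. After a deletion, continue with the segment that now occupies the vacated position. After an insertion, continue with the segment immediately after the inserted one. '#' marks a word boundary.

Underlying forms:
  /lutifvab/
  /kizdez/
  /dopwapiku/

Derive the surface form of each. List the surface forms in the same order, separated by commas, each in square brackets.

/lutifvab/:
  A Velar Fronting: no change — [lutifvab]
  B Final Obstruent Devoicing: [lutifvab] → [lutifvap]
  C Voicing Between Vowels: [lutifvap] → [ludifvap]
  D Cluster Reduction: no change — [ludifvap]
/kizdez/:
  A Velar Fronting: [kizdez] → [tizdez]
  B Final Obstruent Devoicing: [tizdez] → [tizdes]
  C Voicing Between Vowels: no change — [tizdes]
  D Cluster Reduction: no change — [tizdes]
/dopwapiku/:
  A Velar Fronting: no change — [dopwapiku]
  B Final Obstruent Devoicing: no change — [dopwapiku]
  C Voicing Between Vowels: [dopwapiku] → [dopwabigu]
  D Cluster Reduction: no change — [dopwabigu]

[ludifvap], [tizdes], [dopwabigu]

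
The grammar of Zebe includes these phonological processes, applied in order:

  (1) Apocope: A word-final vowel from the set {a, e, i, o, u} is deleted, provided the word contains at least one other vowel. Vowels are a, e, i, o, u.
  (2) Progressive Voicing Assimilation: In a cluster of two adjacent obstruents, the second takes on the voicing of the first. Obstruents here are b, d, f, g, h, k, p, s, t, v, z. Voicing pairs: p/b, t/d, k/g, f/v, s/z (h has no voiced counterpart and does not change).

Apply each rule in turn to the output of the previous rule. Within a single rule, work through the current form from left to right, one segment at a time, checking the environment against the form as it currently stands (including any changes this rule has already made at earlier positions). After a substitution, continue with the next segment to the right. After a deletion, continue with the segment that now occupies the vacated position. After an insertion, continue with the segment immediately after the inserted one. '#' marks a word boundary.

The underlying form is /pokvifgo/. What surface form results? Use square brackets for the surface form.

[pokfifk]

(1) Apocope: [pokvifgo] → [pokvifg]
(2) Progressive Voicing Assimilation: [pokvifg] → [pokfifk]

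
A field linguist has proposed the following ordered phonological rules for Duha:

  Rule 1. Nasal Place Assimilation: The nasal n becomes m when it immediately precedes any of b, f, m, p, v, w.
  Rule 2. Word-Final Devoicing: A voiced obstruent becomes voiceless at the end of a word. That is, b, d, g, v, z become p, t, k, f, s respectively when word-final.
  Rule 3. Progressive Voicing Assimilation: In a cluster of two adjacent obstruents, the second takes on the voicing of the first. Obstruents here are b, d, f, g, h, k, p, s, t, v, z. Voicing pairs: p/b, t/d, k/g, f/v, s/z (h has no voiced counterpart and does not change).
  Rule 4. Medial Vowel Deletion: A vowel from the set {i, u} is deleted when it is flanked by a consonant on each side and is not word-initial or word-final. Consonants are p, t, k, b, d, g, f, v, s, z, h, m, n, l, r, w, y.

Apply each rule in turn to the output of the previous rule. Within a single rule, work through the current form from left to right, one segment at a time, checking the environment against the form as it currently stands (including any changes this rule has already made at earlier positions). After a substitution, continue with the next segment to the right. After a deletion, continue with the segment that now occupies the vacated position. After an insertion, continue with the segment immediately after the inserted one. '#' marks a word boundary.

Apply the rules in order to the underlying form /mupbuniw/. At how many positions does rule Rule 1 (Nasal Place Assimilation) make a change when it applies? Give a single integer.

0

Rule 1 Nasal Place Assimilation: no change — [mupbuniw]
Rule 2 Word-Final Devoicing: no change — [mupbuniw]
Rule 3 Progressive Voicing Assimilation: [mupbuniw] → [muppuniw]
Rule 4 Medial Vowel Deletion: [muppuniw] → [mppnw]
Rule Rule 1 changed 0 position(s).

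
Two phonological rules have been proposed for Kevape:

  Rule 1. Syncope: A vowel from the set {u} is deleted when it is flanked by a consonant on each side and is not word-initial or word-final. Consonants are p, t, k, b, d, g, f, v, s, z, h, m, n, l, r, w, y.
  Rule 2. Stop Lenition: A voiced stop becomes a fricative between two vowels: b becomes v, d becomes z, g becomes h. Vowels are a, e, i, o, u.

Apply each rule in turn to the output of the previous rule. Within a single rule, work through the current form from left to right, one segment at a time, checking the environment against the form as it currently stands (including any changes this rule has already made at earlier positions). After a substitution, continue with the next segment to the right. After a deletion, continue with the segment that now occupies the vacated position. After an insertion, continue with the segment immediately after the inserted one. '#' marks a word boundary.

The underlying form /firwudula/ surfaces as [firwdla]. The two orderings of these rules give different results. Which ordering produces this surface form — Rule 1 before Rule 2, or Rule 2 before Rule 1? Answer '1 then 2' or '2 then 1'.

1 then 2

Order 1 then 2:
  1 Syncope: [firwudula] → [firwdla]
  2 Stop Lenition: no change — [firwdla]
  result: [firwdla]
Order 2 then 1:
  2 Stop Lenition: [firwudula] → [firwuzula]
  1 Syncope: [firwuzula] → [firwzla]
  result: [firwzla]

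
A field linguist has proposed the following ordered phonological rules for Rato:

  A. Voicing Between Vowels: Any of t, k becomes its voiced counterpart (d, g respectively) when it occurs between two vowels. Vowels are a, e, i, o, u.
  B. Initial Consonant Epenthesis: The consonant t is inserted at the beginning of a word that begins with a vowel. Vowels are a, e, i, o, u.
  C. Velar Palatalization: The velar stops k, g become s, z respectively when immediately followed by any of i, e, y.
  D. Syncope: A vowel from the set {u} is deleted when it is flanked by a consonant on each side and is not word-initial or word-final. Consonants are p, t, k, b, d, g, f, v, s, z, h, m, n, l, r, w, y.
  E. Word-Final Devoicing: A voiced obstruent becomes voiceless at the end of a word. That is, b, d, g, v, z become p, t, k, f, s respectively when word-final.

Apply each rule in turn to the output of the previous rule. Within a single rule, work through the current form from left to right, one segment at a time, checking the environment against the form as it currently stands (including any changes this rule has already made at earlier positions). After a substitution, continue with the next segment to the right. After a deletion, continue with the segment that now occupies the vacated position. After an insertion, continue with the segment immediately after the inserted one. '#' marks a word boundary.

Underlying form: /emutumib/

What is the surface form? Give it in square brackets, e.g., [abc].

A Voicing Between Vowels: [emutumib] → [emudumib]
B Initial Consonant Epenthesis: [emudumib] → [temudumib]
C Velar Palatalization: no change — [temudumib]
D Syncope: [temudumib] → [temdmib]
E Word-Final Devoicing: [temdmib] → [temdmip]

[temdmip]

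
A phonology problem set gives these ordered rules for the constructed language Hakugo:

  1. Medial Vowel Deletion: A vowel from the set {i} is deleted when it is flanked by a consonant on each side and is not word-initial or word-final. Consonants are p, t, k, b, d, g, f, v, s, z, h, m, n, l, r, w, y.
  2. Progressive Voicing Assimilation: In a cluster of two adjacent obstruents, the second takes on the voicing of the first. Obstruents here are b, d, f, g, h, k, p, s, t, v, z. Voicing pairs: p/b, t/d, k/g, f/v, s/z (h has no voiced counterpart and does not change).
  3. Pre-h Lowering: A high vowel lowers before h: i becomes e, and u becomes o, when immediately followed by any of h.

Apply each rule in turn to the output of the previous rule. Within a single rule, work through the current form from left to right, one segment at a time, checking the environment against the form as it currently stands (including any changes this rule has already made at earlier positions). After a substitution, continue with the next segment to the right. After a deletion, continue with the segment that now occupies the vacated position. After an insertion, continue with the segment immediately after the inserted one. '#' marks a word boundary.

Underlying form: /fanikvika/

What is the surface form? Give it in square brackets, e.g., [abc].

[fankfka]

1 Medial Vowel Deletion: [fanikvika] → [fankvka]
2 Progressive Voicing Assimilation: [fankvka] → [fankfka]
3 Pre-h Lowering: no change — [fankfka]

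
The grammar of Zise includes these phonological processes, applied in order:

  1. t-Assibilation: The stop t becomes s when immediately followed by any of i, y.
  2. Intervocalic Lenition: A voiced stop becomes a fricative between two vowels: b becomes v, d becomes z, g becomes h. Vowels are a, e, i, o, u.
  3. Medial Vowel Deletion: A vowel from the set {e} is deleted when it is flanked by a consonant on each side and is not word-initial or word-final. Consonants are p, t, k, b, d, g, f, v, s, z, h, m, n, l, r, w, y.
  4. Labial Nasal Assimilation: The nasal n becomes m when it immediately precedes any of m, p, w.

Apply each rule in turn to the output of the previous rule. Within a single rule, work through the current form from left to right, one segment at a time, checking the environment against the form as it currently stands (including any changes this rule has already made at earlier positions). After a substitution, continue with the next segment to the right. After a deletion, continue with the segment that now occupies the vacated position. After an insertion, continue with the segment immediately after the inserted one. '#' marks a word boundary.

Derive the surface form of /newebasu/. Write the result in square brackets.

1 t-Assibilation: no change — [newebasu]
2 Intervocalic Lenition: [newebasu] → [newevasu]
3 Medial Vowel Deletion: [newevasu] → [nwvasu]
4 Labial Nasal Assimilation: [nwvasu] → [mwvasu]

[mwvasu]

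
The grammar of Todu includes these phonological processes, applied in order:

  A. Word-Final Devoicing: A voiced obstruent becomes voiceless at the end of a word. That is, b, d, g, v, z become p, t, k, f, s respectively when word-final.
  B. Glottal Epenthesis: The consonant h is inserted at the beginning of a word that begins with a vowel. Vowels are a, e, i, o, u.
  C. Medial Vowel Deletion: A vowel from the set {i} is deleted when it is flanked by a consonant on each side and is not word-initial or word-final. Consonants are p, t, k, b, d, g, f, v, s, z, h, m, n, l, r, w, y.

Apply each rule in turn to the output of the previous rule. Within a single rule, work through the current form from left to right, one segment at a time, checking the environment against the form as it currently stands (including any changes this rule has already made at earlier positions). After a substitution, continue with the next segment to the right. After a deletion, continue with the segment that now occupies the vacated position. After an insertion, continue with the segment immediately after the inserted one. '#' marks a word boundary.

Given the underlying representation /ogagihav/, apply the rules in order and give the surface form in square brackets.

[hogaghaf]

A Word-Final Devoicing: [ogagihav] → [ogagihaf]
B Glottal Epenthesis: [ogagihaf] → [hogagihaf]
C Medial Vowel Deletion: [hogagihaf] → [hogaghaf]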